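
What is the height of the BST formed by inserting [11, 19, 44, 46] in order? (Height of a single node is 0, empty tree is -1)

Insertion order: [11, 19, 44, 46]
Tree (level-order array): [11, None, 19, None, 44, None, 46]
Compute height bottom-up (empty subtree = -1):
  height(46) = 1 + max(-1, -1) = 0
  height(44) = 1 + max(-1, 0) = 1
  height(19) = 1 + max(-1, 1) = 2
  height(11) = 1 + max(-1, 2) = 3
Height = 3


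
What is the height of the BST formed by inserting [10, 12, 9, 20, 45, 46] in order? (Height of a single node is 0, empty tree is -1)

Insertion order: [10, 12, 9, 20, 45, 46]
Tree (level-order array): [10, 9, 12, None, None, None, 20, None, 45, None, 46]
Compute height bottom-up (empty subtree = -1):
  height(9) = 1 + max(-1, -1) = 0
  height(46) = 1 + max(-1, -1) = 0
  height(45) = 1 + max(-1, 0) = 1
  height(20) = 1 + max(-1, 1) = 2
  height(12) = 1 + max(-1, 2) = 3
  height(10) = 1 + max(0, 3) = 4
Height = 4


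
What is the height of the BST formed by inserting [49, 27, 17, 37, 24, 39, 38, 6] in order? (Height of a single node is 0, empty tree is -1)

Insertion order: [49, 27, 17, 37, 24, 39, 38, 6]
Tree (level-order array): [49, 27, None, 17, 37, 6, 24, None, 39, None, None, None, None, 38]
Compute height bottom-up (empty subtree = -1):
  height(6) = 1 + max(-1, -1) = 0
  height(24) = 1 + max(-1, -1) = 0
  height(17) = 1 + max(0, 0) = 1
  height(38) = 1 + max(-1, -1) = 0
  height(39) = 1 + max(0, -1) = 1
  height(37) = 1 + max(-1, 1) = 2
  height(27) = 1 + max(1, 2) = 3
  height(49) = 1 + max(3, -1) = 4
Height = 4


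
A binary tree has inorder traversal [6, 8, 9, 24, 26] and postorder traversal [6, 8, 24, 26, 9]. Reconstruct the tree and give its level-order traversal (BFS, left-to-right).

Inorder:   [6, 8, 9, 24, 26]
Postorder: [6, 8, 24, 26, 9]
Algorithm: postorder visits root last, so walk postorder right-to-left;
each value is the root of the current inorder slice — split it at that
value, recurse on the right subtree first, then the left.
Recursive splits:
  root=9; inorder splits into left=[6, 8], right=[24, 26]
  root=26; inorder splits into left=[24], right=[]
  root=24; inorder splits into left=[], right=[]
  root=8; inorder splits into left=[6], right=[]
  root=6; inorder splits into left=[], right=[]
Reconstructed level-order: [9, 8, 26, 6, 24]


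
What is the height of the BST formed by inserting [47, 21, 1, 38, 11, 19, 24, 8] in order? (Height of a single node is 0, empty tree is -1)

Insertion order: [47, 21, 1, 38, 11, 19, 24, 8]
Tree (level-order array): [47, 21, None, 1, 38, None, 11, 24, None, 8, 19]
Compute height bottom-up (empty subtree = -1):
  height(8) = 1 + max(-1, -1) = 0
  height(19) = 1 + max(-1, -1) = 0
  height(11) = 1 + max(0, 0) = 1
  height(1) = 1 + max(-1, 1) = 2
  height(24) = 1 + max(-1, -1) = 0
  height(38) = 1 + max(0, -1) = 1
  height(21) = 1 + max(2, 1) = 3
  height(47) = 1 + max(3, -1) = 4
Height = 4


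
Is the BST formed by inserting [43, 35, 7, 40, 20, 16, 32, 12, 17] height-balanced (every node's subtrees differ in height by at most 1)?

Tree (level-order array): [43, 35, None, 7, 40, None, 20, None, None, 16, 32, 12, 17]
Definition: a tree is height-balanced if, at every node, |h(left) - h(right)| <= 1 (empty subtree has height -1).
Bottom-up per-node check:
  node 12: h_left=-1, h_right=-1, diff=0 [OK], height=0
  node 17: h_left=-1, h_right=-1, diff=0 [OK], height=0
  node 16: h_left=0, h_right=0, diff=0 [OK], height=1
  node 32: h_left=-1, h_right=-1, diff=0 [OK], height=0
  node 20: h_left=1, h_right=0, diff=1 [OK], height=2
  node 7: h_left=-1, h_right=2, diff=3 [FAIL (|-1-2|=3 > 1)], height=3
  node 40: h_left=-1, h_right=-1, diff=0 [OK], height=0
  node 35: h_left=3, h_right=0, diff=3 [FAIL (|3-0|=3 > 1)], height=4
  node 43: h_left=4, h_right=-1, diff=5 [FAIL (|4--1|=5 > 1)], height=5
Node 7 violates the condition: |-1 - 2| = 3 > 1.
Result: Not balanced


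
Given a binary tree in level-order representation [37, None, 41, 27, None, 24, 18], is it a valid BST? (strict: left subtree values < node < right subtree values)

Level-order array: [37, None, 41, 27, None, 24, 18]
Validate using subtree bounds (lo, hi): at each node, require lo < value < hi,
then recurse left with hi=value and right with lo=value.
Preorder trace (stopping at first violation):
  at node 37 with bounds (-inf, +inf): OK
  at node 41 with bounds (37, +inf): OK
  at node 27 with bounds (37, 41): VIOLATION
Node 27 violates its bound: not (37 < 27 < 41).
Result: Not a valid BST


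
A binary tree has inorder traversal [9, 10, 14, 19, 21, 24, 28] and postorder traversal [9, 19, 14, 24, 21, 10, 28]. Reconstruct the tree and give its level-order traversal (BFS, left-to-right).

Inorder:   [9, 10, 14, 19, 21, 24, 28]
Postorder: [9, 19, 14, 24, 21, 10, 28]
Algorithm: postorder visits root last, so walk postorder right-to-left;
each value is the root of the current inorder slice — split it at that
value, recurse on the right subtree first, then the left.
Recursive splits:
  root=28; inorder splits into left=[9, 10, 14, 19, 21, 24], right=[]
  root=10; inorder splits into left=[9], right=[14, 19, 21, 24]
  root=21; inorder splits into left=[14, 19], right=[24]
  root=24; inorder splits into left=[], right=[]
  root=14; inorder splits into left=[], right=[19]
  root=19; inorder splits into left=[], right=[]
  root=9; inorder splits into left=[], right=[]
Reconstructed level-order: [28, 10, 9, 21, 14, 24, 19]


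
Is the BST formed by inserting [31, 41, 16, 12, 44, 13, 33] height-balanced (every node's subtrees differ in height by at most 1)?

Tree (level-order array): [31, 16, 41, 12, None, 33, 44, None, 13]
Definition: a tree is height-balanced if, at every node, |h(left) - h(right)| <= 1 (empty subtree has height -1).
Bottom-up per-node check:
  node 13: h_left=-1, h_right=-1, diff=0 [OK], height=0
  node 12: h_left=-1, h_right=0, diff=1 [OK], height=1
  node 16: h_left=1, h_right=-1, diff=2 [FAIL (|1--1|=2 > 1)], height=2
  node 33: h_left=-1, h_right=-1, diff=0 [OK], height=0
  node 44: h_left=-1, h_right=-1, diff=0 [OK], height=0
  node 41: h_left=0, h_right=0, diff=0 [OK], height=1
  node 31: h_left=2, h_right=1, diff=1 [OK], height=3
Node 16 violates the condition: |1 - -1| = 2 > 1.
Result: Not balanced


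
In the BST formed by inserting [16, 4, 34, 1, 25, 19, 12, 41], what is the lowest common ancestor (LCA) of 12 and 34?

Tree insertion order: [16, 4, 34, 1, 25, 19, 12, 41]
Tree (level-order array): [16, 4, 34, 1, 12, 25, 41, None, None, None, None, 19]
In a BST, the LCA of p=12, q=34 is the first node v on the
root-to-leaf path with p <= v <= q (go left if both < v, right if both > v).
Walk from root:
  at 16: 12 <= 16 <= 34, this is the LCA
LCA = 16


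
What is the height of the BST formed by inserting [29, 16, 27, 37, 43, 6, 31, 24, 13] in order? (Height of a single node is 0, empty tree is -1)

Insertion order: [29, 16, 27, 37, 43, 6, 31, 24, 13]
Tree (level-order array): [29, 16, 37, 6, 27, 31, 43, None, 13, 24]
Compute height bottom-up (empty subtree = -1):
  height(13) = 1 + max(-1, -1) = 0
  height(6) = 1 + max(-1, 0) = 1
  height(24) = 1 + max(-1, -1) = 0
  height(27) = 1 + max(0, -1) = 1
  height(16) = 1 + max(1, 1) = 2
  height(31) = 1 + max(-1, -1) = 0
  height(43) = 1 + max(-1, -1) = 0
  height(37) = 1 + max(0, 0) = 1
  height(29) = 1 + max(2, 1) = 3
Height = 3


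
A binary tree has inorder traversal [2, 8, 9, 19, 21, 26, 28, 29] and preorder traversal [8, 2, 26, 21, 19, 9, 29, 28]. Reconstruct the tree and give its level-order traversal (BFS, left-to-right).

Inorder:  [2, 8, 9, 19, 21, 26, 28, 29]
Preorder: [8, 2, 26, 21, 19, 9, 29, 28]
Algorithm: preorder visits root first, so consume preorder in order;
for each root, split the current inorder slice at that value into
left-subtree inorder and right-subtree inorder, then recurse.
Recursive splits:
  root=8; inorder splits into left=[2], right=[9, 19, 21, 26, 28, 29]
  root=2; inorder splits into left=[], right=[]
  root=26; inorder splits into left=[9, 19, 21], right=[28, 29]
  root=21; inorder splits into left=[9, 19], right=[]
  root=19; inorder splits into left=[9], right=[]
  root=9; inorder splits into left=[], right=[]
  root=29; inorder splits into left=[28], right=[]
  root=28; inorder splits into left=[], right=[]
Reconstructed level-order: [8, 2, 26, 21, 29, 19, 28, 9]


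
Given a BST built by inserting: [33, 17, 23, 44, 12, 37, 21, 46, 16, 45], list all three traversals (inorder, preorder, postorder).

Tree insertion order: [33, 17, 23, 44, 12, 37, 21, 46, 16, 45]
Tree (level-order array): [33, 17, 44, 12, 23, 37, 46, None, 16, 21, None, None, None, 45]
Inorder (L, root, R): [12, 16, 17, 21, 23, 33, 37, 44, 45, 46]
Preorder (root, L, R): [33, 17, 12, 16, 23, 21, 44, 37, 46, 45]
Postorder (L, R, root): [16, 12, 21, 23, 17, 37, 45, 46, 44, 33]


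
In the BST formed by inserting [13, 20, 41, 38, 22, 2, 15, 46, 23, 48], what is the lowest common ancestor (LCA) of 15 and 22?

Tree insertion order: [13, 20, 41, 38, 22, 2, 15, 46, 23, 48]
Tree (level-order array): [13, 2, 20, None, None, 15, 41, None, None, 38, 46, 22, None, None, 48, None, 23]
In a BST, the LCA of p=15, q=22 is the first node v on the
root-to-leaf path with p <= v <= q (go left if both < v, right if both > v).
Walk from root:
  at 13: both 15 and 22 > 13, go right
  at 20: 15 <= 20 <= 22, this is the LCA
LCA = 20


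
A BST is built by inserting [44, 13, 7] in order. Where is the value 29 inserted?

Starting tree (level order): [44, 13, None, 7]
Insertion path: 44 -> 13
Result: insert 29 as right child of 13
Final tree (level order): [44, 13, None, 7, 29]


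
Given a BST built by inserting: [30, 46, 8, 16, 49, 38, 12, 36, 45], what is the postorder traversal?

Tree insertion order: [30, 46, 8, 16, 49, 38, 12, 36, 45]
Tree (level-order array): [30, 8, 46, None, 16, 38, 49, 12, None, 36, 45]
Postorder traversal: [12, 16, 8, 36, 45, 38, 49, 46, 30]


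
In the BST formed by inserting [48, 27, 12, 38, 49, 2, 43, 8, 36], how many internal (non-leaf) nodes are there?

Tree built from: [48, 27, 12, 38, 49, 2, 43, 8, 36]
Tree (level-order array): [48, 27, 49, 12, 38, None, None, 2, None, 36, 43, None, 8]
Rule: An internal node has at least one child.
Per-node child counts:
  node 48: 2 child(ren)
  node 27: 2 child(ren)
  node 12: 1 child(ren)
  node 2: 1 child(ren)
  node 8: 0 child(ren)
  node 38: 2 child(ren)
  node 36: 0 child(ren)
  node 43: 0 child(ren)
  node 49: 0 child(ren)
Matching nodes: [48, 27, 12, 2, 38]
Count of internal (non-leaf) nodes: 5


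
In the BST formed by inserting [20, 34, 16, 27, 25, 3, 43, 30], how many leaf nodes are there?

Tree built from: [20, 34, 16, 27, 25, 3, 43, 30]
Tree (level-order array): [20, 16, 34, 3, None, 27, 43, None, None, 25, 30]
Rule: A leaf has 0 children.
Per-node child counts:
  node 20: 2 child(ren)
  node 16: 1 child(ren)
  node 3: 0 child(ren)
  node 34: 2 child(ren)
  node 27: 2 child(ren)
  node 25: 0 child(ren)
  node 30: 0 child(ren)
  node 43: 0 child(ren)
Matching nodes: [3, 25, 30, 43]
Count of leaf nodes: 4


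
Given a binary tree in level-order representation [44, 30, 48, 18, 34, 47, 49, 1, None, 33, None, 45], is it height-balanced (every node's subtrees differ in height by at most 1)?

Tree (level-order array): [44, 30, 48, 18, 34, 47, 49, 1, None, 33, None, 45]
Definition: a tree is height-balanced if, at every node, |h(left) - h(right)| <= 1 (empty subtree has height -1).
Bottom-up per-node check:
  node 1: h_left=-1, h_right=-1, diff=0 [OK], height=0
  node 18: h_left=0, h_right=-1, diff=1 [OK], height=1
  node 33: h_left=-1, h_right=-1, diff=0 [OK], height=0
  node 34: h_left=0, h_right=-1, diff=1 [OK], height=1
  node 30: h_left=1, h_right=1, diff=0 [OK], height=2
  node 45: h_left=-1, h_right=-1, diff=0 [OK], height=0
  node 47: h_left=0, h_right=-1, diff=1 [OK], height=1
  node 49: h_left=-1, h_right=-1, diff=0 [OK], height=0
  node 48: h_left=1, h_right=0, diff=1 [OK], height=2
  node 44: h_left=2, h_right=2, diff=0 [OK], height=3
All nodes satisfy the balance condition.
Result: Balanced


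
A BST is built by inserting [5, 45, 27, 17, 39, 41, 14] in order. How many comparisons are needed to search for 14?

Search path for 14: 5 -> 45 -> 27 -> 17 -> 14
Found: True
Comparisons: 5


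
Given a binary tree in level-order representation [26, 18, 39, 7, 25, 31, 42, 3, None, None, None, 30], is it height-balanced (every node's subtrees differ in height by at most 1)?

Tree (level-order array): [26, 18, 39, 7, 25, 31, 42, 3, None, None, None, 30]
Definition: a tree is height-balanced if, at every node, |h(left) - h(right)| <= 1 (empty subtree has height -1).
Bottom-up per-node check:
  node 3: h_left=-1, h_right=-1, diff=0 [OK], height=0
  node 7: h_left=0, h_right=-1, diff=1 [OK], height=1
  node 25: h_left=-1, h_right=-1, diff=0 [OK], height=0
  node 18: h_left=1, h_right=0, diff=1 [OK], height=2
  node 30: h_left=-1, h_right=-1, diff=0 [OK], height=0
  node 31: h_left=0, h_right=-1, diff=1 [OK], height=1
  node 42: h_left=-1, h_right=-1, diff=0 [OK], height=0
  node 39: h_left=1, h_right=0, diff=1 [OK], height=2
  node 26: h_left=2, h_right=2, diff=0 [OK], height=3
All nodes satisfy the balance condition.
Result: Balanced


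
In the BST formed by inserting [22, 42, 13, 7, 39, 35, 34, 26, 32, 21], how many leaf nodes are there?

Tree built from: [22, 42, 13, 7, 39, 35, 34, 26, 32, 21]
Tree (level-order array): [22, 13, 42, 7, 21, 39, None, None, None, None, None, 35, None, 34, None, 26, None, None, 32]
Rule: A leaf has 0 children.
Per-node child counts:
  node 22: 2 child(ren)
  node 13: 2 child(ren)
  node 7: 0 child(ren)
  node 21: 0 child(ren)
  node 42: 1 child(ren)
  node 39: 1 child(ren)
  node 35: 1 child(ren)
  node 34: 1 child(ren)
  node 26: 1 child(ren)
  node 32: 0 child(ren)
Matching nodes: [7, 21, 32]
Count of leaf nodes: 3


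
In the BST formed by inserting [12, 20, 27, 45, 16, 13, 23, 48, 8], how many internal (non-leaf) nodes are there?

Tree built from: [12, 20, 27, 45, 16, 13, 23, 48, 8]
Tree (level-order array): [12, 8, 20, None, None, 16, 27, 13, None, 23, 45, None, None, None, None, None, 48]
Rule: An internal node has at least one child.
Per-node child counts:
  node 12: 2 child(ren)
  node 8: 0 child(ren)
  node 20: 2 child(ren)
  node 16: 1 child(ren)
  node 13: 0 child(ren)
  node 27: 2 child(ren)
  node 23: 0 child(ren)
  node 45: 1 child(ren)
  node 48: 0 child(ren)
Matching nodes: [12, 20, 16, 27, 45]
Count of internal (non-leaf) nodes: 5


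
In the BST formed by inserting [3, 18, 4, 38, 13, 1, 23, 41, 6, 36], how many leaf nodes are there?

Tree built from: [3, 18, 4, 38, 13, 1, 23, 41, 6, 36]
Tree (level-order array): [3, 1, 18, None, None, 4, 38, None, 13, 23, 41, 6, None, None, 36]
Rule: A leaf has 0 children.
Per-node child counts:
  node 3: 2 child(ren)
  node 1: 0 child(ren)
  node 18: 2 child(ren)
  node 4: 1 child(ren)
  node 13: 1 child(ren)
  node 6: 0 child(ren)
  node 38: 2 child(ren)
  node 23: 1 child(ren)
  node 36: 0 child(ren)
  node 41: 0 child(ren)
Matching nodes: [1, 6, 36, 41]
Count of leaf nodes: 4


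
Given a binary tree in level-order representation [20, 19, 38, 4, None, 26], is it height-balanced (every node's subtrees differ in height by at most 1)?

Tree (level-order array): [20, 19, 38, 4, None, 26]
Definition: a tree is height-balanced if, at every node, |h(left) - h(right)| <= 1 (empty subtree has height -1).
Bottom-up per-node check:
  node 4: h_left=-1, h_right=-1, diff=0 [OK], height=0
  node 19: h_left=0, h_right=-1, diff=1 [OK], height=1
  node 26: h_left=-1, h_right=-1, diff=0 [OK], height=0
  node 38: h_left=0, h_right=-1, diff=1 [OK], height=1
  node 20: h_left=1, h_right=1, diff=0 [OK], height=2
All nodes satisfy the balance condition.
Result: Balanced


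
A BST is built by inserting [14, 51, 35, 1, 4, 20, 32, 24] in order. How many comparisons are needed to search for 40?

Search path for 40: 14 -> 51 -> 35
Found: False
Comparisons: 3


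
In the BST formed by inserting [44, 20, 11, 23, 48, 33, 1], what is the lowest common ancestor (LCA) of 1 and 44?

Tree insertion order: [44, 20, 11, 23, 48, 33, 1]
Tree (level-order array): [44, 20, 48, 11, 23, None, None, 1, None, None, 33]
In a BST, the LCA of p=1, q=44 is the first node v on the
root-to-leaf path with p <= v <= q (go left if both < v, right if both > v).
Walk from root:
  at 44: 1 <= 44 <= 44, this is the LCA
LCA = 44


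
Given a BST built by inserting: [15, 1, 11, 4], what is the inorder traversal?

Tree insertion order: [15, 1, 11, 4]
Tree (level-order array): [15, 1, None, None, 11, 4]
Inorder traversal: [1, 4, 11, 15]


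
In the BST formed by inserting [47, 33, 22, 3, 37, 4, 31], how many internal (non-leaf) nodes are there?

Tree built from: [47, 33, 22, 3, 37, 4, 31]
Tree (level-order array): [47, 33, None, 22, 37, 3, 31, None, None, None, 4]
Rule: An internal node has at least one child.
Per-node child counts:
  node 47: 1 child(ren)
  node 33: 2 child(ren)
  node 22: 2 child(ren)
  node 3: 1 child(ren)
  node 4: 0 child(ren)
  node 31: 0 child(ren)
  node 37: 0 child(ren)
Matching nodes: [47, 33, 22, 3]
Count of internal (non-leaf) nodes: 4


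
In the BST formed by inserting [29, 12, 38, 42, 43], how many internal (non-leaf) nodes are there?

Tree built from: [29, 12, 38, 42, 43]
Tree (level-order array): [29, 12, 38, None, None, None, 42, None, 43]
Rule: An internal node has at least one child.
Per-node child counts:
  node 29: 2 child(ren)
  node 12: 0 child(ren)
  node 38: 1 child(ren)
  node 42: 1 child(ren)
  node 43: 0 child(ren)
Matching nodes: [29, 38, 42]
Count of internal (non-leaf) nodes: 3


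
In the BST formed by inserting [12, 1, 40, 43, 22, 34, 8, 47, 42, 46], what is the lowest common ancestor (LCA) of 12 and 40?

Tree insertion order: [12, 1, 40, 43, 22, 34, 8, 47, 42, 46]
Tree (level-order array): [12, 1, 40, None, 8, 22, 43, None, None, None, 34, 42, 47, None, None, None, None, 46]
In a BST, the LCA of p=12, q=40 is the first node v on the
root-to-leaf path with p <= v <= q (go left if both < v, right if both > v).
Walk from root:
  at 12: 12 <= 12 <= 40, this is the LCA
LCA = 12


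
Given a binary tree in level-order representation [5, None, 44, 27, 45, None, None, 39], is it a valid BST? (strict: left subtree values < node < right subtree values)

Level-order array: [5, None, 44, 27, 45, None, None, 39]
Validate using subtree bounds (lo, hi): at each node, require lo < value < hi,
then recurse left with hi=value and right with lo=value.
Preorder trace (stopping at first violation):
  at node 5 with bounds (-inf, +inf): OK
  at node 44 with bounds (5, +inf): OK
  at node 27 with bounds (5, 44): OK
  at node 45 with bounds (44, +inf): OK
  at node 39 with bounds (44, 45): VIOLATION
Node 39 violates its bound: not (44 < 39 < 45).
Result: Not a valid BST


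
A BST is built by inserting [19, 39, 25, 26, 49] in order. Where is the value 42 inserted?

Starting tree (level order): [19, None, 39, 25, 49, None, 26]
Insertion path: 19 -> 39 -> 49
Result: insert 42 as left child of 49
Final tree (level order): [19, None, 39, 25, 49, None, 26, 42]


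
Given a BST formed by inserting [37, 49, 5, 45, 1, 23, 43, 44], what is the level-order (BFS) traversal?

Tree insertion order: [37, 49, 5, 45, 1, 23, 43, 44]
Tree (level-order array): [37, 5, 49, 1, 23, 45, None, None, None, None, None, 43, None, None, 44]
BFS from the root, enqueuing left then right child of each popped node:
  queue [37] -> pop 37, enqueue [5, 49], visited so far: [37]
  queue [5, 49] -> pop 5, enqueue [1, 23], visited so far: [37, 5]
  queue [49, 1, 23] -> pop 49, enqueue [45], visited so far: [37, 5, 49]
  queue [1, 23, 45] -> pop 1, enqueue [none], visited so far: [37, 5, 49, 1]
  queue [23, 45] -> pop 23, enqueue [none], visited so far: [37, 5, 49, 1, 23]
  queue [45] -> pop 45, enqueue [43], visited so far: [37, 5, 49, 1, 23, 45]
  queue [43] -> pop 43, enqueue [44], visited so far: [37, 5, 49, 1, 23, 45, 43]
  queue [44] -> pop 44, enqueue [none], visited so far: [37, 5, 49, 1, 23, 45, 43, 44]
Result: [37, 5, 49, 1, 23, 45, 43, 44]


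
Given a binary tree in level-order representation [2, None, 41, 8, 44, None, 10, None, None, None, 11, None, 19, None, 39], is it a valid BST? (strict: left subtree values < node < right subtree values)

Level-order array: [2, None, 41, 8, 44, None, 10, None, None, None, 11, None, 19, None, 39]
Validate using subtree bounds (lo, hi): at each node, require lo < value < hi,
then recurse left with hi=value and right with lo=value.
Preorder trace (stopping at first violation):
  at node 2 with bounds (-inf, +inf): OK
  at node 41 with bounds (2, +inf): OK
  at node 8 with bounds (2, 41): OK
  at node 10 with bounds (8, 41): OK
  at node 11 with bounds (10, 41): OK
  at node 19 with bounds (11, 41): OK
  at node 39 with bounds (19, 41): OK
  at node 44 with bounds (41, +inf): OK
No violation found at any node.
Result: Valid BST


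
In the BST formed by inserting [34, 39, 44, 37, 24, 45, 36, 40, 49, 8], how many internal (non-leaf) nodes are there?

Tree built from: [34, 39, 44, 37, 24, 45, 36, 40, 49, 8]
Tree (level-order array): [34, 24, 39, 8, None, 37, 44, None, None, 36, None, 40, 45, None, None, None, None, None, 49]
Rule: An internal node has at least one child.
Per-node child counts:
  node 34: 2 child(ren)
  node 24: 1 child(ren)
  node 8: 0 child(ren)
  node 39: 2 child(ren)
  node 37: 1 child(ren)
  node 36: 0 child(ren)
  node 44: 2 child(ren)
  node 40: 0 child(ren)
  node 45: 1 child(ren)
  node 49: 0 child(ren)
Matching nodes: [34, 24, 39, 37, 44, 45]
Count of internal (non-leaf) nodes: 6


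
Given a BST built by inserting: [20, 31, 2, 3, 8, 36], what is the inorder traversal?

Tree insertion order: [20, 31, 2, 3, 8, 36]
Tree (level-order array): [20, 2, 31, None, 3, None, 36, None, 8]
Inorder traversal: [2, 3, 8, 20, 31, 36]


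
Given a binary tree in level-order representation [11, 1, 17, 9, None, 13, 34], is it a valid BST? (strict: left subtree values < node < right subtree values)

Level-order array: [11, 1, 17, 9, None, 13, 34]
Validate using subtree bounds (lo, hi): at each node, require lo < value < hi,
then recurse left with hi=value and right with lo=value.
Preorder trace (stopping at first violation):
  at node 11 with bounds (-inf, +inf): OK
  at node 1 with bounds (-inf, 11): OK
  at node 9 with bounds (-inf, 1): VIOLATION
Node 9 violates its bound: not (-inf < 9 < 1).
Result: Not a valid BST


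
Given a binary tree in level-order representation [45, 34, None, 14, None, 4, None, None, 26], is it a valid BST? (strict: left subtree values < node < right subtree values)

Level-order array: [45, 34, None, 14, None, 4, None, None, 26]
Validate using subtree bounds (lo, hi): at each node, require lo < value < hi,
then recurse left with hi=value and right with lo=value.
Preorder trace (stopping at first violation):
  at node 45 with bounds (-inf, +inf): OK
  at node 34 with bounds (-inf, 45): OK
  at node 14 with bounds (-inf, 34): OK
  at node 4 with bounds (-inf, 14): OK
  at node 26 with bounds (4, 14): VIOLATION
Node 26 violates its bound: not (4 < 26 < 14).
Result: Not a valid BST


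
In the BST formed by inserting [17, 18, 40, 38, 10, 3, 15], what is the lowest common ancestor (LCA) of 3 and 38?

Tree insertion order: [17, 18, 40, 38, 10, 3, 15]
Tree (level-order array): [17, 10, 18, 3, 15, None, 40, None, None, None, None, 38]
In a BST, the LCA of p=3, q=38 is the first node v on the
root-to-leaf path with p <= v <= q (go left if both < v, right if both > v).
Walk from root:
  at 17: 3 <= 17 <= 38, this is the LCA
LCA = 17


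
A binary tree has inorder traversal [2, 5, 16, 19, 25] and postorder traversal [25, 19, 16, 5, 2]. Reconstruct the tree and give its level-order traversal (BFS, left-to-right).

Inorder:   [2, 5, 16, 19, 25]
Postorder: [25, 19, 16, 5, 2]
Algorithm: postorder visits root last, so walk postorder right-to-left;
each value is the root of the current inorder slice — split it at that
value, recurse on the right subtree first, then the left.
Recursive splits:
  root=2; inorder splits into left=[], right=[5, 16, 19, 25]
  root=5; inorder splits into left=[], right=[16, 19, 25]
  root=16; inorder splits into left=[], right=[19, 25]
  root=19; inorder splits into left=[], right=[25]
  root=25; inorder splits into left=[], right=[]
Reconstructed level-order: [2, 5, 16, 19, 25]


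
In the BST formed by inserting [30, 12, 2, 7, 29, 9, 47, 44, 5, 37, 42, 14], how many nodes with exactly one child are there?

Tree built from: [30, 12, 2, 7, 29, 9, 47, 44, 5, 37, 42, 14]
Tree (level-order array): [30, 12, 47, 2, 29, 44, None, None, 7, 14, None, 37, None, 5, 9, None, None, None, 42]
Rule: These are nodes with exactly 1 non-null child.
Per-node child counts:
  node 30: 2 child(ren)
  node 12: 2 child(ren)
  node 2: 1 child(ren)
  node 7: 2 child(ren)
  node 5: 0 child(ren)
  node 9: 0 child(ren)
  node 29: 1 child(ren)
  node 14: 0 child(ren)
  node 47: 1 child(ren)
  node 44: 1 child(ren)
  node 37: 1 child(ren)
  node 42: 0 child(ren)
Matching nodes: [2, 29, 47, 44, 37]
Count of nodes with exactly one child: 5


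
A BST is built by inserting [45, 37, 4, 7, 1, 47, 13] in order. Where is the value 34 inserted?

Starting tree (level order): [45, 37, 47, 4, None, None, None, 1, 7, None, None, None, 13]
Insertion path: 45 -> 37 -> 4 -> 7 -> 13
Result: insert 34 as right child of 13
Final tree (level order): [45, 37, 47, 4, None, None, None, 1, 7, None, None, None, 13, None, 34]


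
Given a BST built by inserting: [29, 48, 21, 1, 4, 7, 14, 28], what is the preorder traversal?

Tree insertion order: [29, 48, 21, 1, 4, 7, 14, 28]
Tree (level-order array): [29, 21, 48, 1, 28, None, None, None, 4, None, None, None, 7, None, 14]
Preorder traversal: [29, 21, 1, 4, 7, 14, 28, 48]


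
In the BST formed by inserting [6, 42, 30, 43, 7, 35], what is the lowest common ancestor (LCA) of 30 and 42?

Tree insertion order: [6, 42, 30, 43, 7, 35]
Tree (level-order array): [6, None, 42, 30, 43, 7, 35]
In a BST, the LCA of p=30, q=42 is the first node v on the
root-to-leaf path with p <= v <= q (go left if both < v, right if both > v).
Walk from root:
  at 6: both 30 and 42 > 6, go right
  at 42: 30 <= 42 <= 42, this is the LCA
LCA = 42


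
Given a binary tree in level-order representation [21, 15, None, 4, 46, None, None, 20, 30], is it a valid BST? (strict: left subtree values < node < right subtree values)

Level-order array: [21, 15, None, 4, 46, None, None, 20, 30]
Validate using subtree bounds (lo, hi): at each node, require lo < value < hi,
then recurse left with hi=value and right with lo=value.
Preorder trace (stopping at first violation):
  at node 21 with bounds (-inf, +inf): OK
  at node 15 with bounds (-inf, 21): OK
  at node 4 with bounds (-inf, 15): OK
  at node 46 with bounds (15, 21): VIOLATION
Node 46 violates its bound: not (15 < 46 < 21).
Result: Not a valid BST


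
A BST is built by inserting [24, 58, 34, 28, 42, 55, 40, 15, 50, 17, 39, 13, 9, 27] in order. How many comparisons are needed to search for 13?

Search path for 13: 24 -> 15 -> 13
Found: True
Comparisons: 3


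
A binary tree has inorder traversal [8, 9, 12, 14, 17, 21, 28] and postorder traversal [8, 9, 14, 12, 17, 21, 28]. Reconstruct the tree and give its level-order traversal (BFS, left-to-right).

Inorder:   [8, 9, 12, 14, 17, 21, 28]
Postorder: [8, 9, 14, 12, 17, 21, 28]
Algorithm: postorder visits root last, so walk postorder right-to-left;
each value is the root of the current inorder slice — split it at that
value, recurse on the right subtree first, then the left.
Recursive splits:
  root=28; inorder splits into left=[8, 9, 12, 14, 17, 21], right=[]
  root=21; inorder splits into left=[8, 9, 12, 14, 17], right=[]
  root=17; inorder splits into left=[8, 9, 12, 14], right=[]
  root=12; inorder splits into left=[8, 9], right=[14]
  root=14; inorder splits into left=[], right=[]
  root=9; inorder splits into left=[8], right=[]
  root=8; inorder splits into left=[], right=[]
Reconstructed level-order: [28, 21, 17, 12, 9, 14, 8]


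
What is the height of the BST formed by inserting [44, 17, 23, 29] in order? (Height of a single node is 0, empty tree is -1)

Insertion order: [44, 17, 23, 29]
Tree (level-order array): [44, 17, None, None, 23, None, 29]
Compute height bottom-up (empty subtree = -1):
  height(29) = 1 + max(-1, -1) = 0
  height(23) = 1 + max(-1, 0) = 1
  height(17) = 1 + max(-1, 1) = 2
  height(44) = 1 + max(2, -1) = 3
Height = 3


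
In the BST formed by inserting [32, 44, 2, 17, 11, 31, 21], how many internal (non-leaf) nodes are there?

Tree built from: [32, 44, 2, 17, 11, 31, 21]
Tree (level-order array): [32, 2, 44, None, 17, None, None, 11, 31, None, None, 21]
Rule: An internal node has at least one child.
Per-node child counts:
  node 32: 2 child(ren)
  node 2: 1 child(ren)
  node 17: 2 child(ren)
  node 11: 0 child(ren)
  node 31: 1 child(ren)
  node 21: 0 child(ren)
  node 44: 0 child(ren)
Matching nodes: [32, 2, 17, 31]
Count of internal (non-leaf) nodes: 4


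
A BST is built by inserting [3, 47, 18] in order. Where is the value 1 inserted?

Starting tree (level order): [3, None, 47, 18]
Insertion path: 3
Result: insert 1 as left child of 3
Final tree (level order): [3, 1, 47, None, None, 18]


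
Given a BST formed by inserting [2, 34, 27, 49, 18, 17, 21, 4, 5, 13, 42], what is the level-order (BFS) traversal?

Tree insertion order: [2, 34, 27, 49, 18, 17, 21, 4, 5, 13, 42]
Tree (level-order array): [2, None, 34, 27, 49, 18, None, 42, None, 17, 21, None, None, 4, None, None, None, None, 5, None, 13]
BFS from the root, enqueuing left then right child of each popped node:
  queue [2] -> pop 2, enqueue [34], visited so far: [2]
  queue [34] -> pop 34, enqueue [27, 49], visited so far: [2, 34]
  queue [27, 49] -> pop 27, enqueue [18], visited so far: [2, 34, 27]
  queue [49, 18] -> pop 49, enqueue [42], visited so far: [2, 34, 27, 49]
  queue [18, 42] -> pop 18, enqueue [17, 21], visited so far: [2, 34, 27, 49, 18]
  queue [42, 17, 21] -> pop 42, enqueue [none], visited so far: [2, 34, 27, 49, 18, 42]
  queue [17, 21] -> pop 17, enqueue [4], visited so far: [2, 34, 27, 49, 18, 42, 17]
  queue [21, 4] -> pop 21, enqueue [none], visited so far: [2, 34, 27, 49, 18, 42, 17, 21]
  queue [4] -> pop 4, enqueue [5], visited so far: [2, 34, 27, 49, 18, 42, 17, 21, 4]
  queue [5] -> pop 5, enqueue [13], visited so far: [2, 34, 27, 49, 18, 42, 17, 21, 4, 5]
  queue [13] -> pop 13, enqueue [none], visited so far: [2, 34, 27, 49, 18, 42, 17, 21, 4, 5, 13]
Result: [2, 34, 27, 49, 18, 42, 17, 21, 4, 5, 13]


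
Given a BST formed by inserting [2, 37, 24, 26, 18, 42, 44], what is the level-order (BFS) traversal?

Tree insertion order: [2, 37, 24, 26, 18, 42, 44]
Tree (level-order array): [2, None, 37, 24, 42, 18, 26, None, 44]
BFS from the root, enqueuing left then right child of each popped node:
  queue [2] -> pop 2, enqueue [37], visited so far: [2]
  queue [37] -> pop 37, enqueue [24, 42], visited so far: [2, 37]
  queue [24, 42] -> pop 24, enqueue [18, 26], visited so far: [2, 37, 24]
  queue [42, 18, 26] -> pop 42, enqueue [44], visited so far: [2, 37, 24, 42]
  queue [18, 26, 44] -> pop 18, enqueue [none], visited so far: [2, 37, 24, 42, 18]
  queue [26, 44] -> pop 26, enqueue [none], visited so far: [2, 37, 24, 42, 18, 26]
  queue [44] -> pop 44, enqueue [none], visited so far: [2, 37, 24, 42, 18, 26, 44]
Result: [2, 37, 24, 42, 18, 26, 44]


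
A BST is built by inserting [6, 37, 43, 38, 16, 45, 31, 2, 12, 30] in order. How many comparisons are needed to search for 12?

Search path for 12: 6 -> 37 -> 16 -> 12
Found: True
Comparisons: 4


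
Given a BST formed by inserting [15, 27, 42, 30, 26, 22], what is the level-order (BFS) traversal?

Tree insertion order: [15, 27, 42, 30, 26, 22]
Tree (level-order array): [15, None, 27, 26, 42, 22, None, 30]
BFS from the root, enqueuing left then right child of each popped node:
  queue [15] -> pop 15, enqueue [27], visited so far: [15]
  queue [27] -> pop 27, enqueue [26, 42], visited so far: [15, 27]
  queue [26, 42] -> pop 26, enqueue [22], visited so far: [15, 27, 26]
  queue [42, 22] -> pop 42, enqueue [30], visited so far: [15, 27, 26, 42]
  queue [22, 30] -> pop 22, enqueue [none], visited so far: [15, 27, 26, 42, 22]
  queue [30] -> pop 30, enqueue [none], visited so far: [15, 27, 26, 42, 22, 30]
Result: [15, 27, 26, 42, 22, 30]


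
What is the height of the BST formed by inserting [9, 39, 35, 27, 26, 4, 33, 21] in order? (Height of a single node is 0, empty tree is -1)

Insertion order: [9, 39, 35, 27, 26, 4, 33, 21]
Tree (level-order array): [9, 4, 39, None, None, 35, None, 27, None, 26, 33, 21]
Compute height bottom-up (empty subtree = -1):
  height(4) = 1 + max(-1, -1) = 0
  height(21) = 1 + max(-1, -1) = 0
  height(26) = 1 + max(0, -1) = 1
  height(33) = 1 + max(-1, -1) = 0
  height(27) = 1 + max(1, 0) = 2
  height(35) = 1 + max(2, -1) = 3
  height(39) = 1 + max(3, -1) = 4
  height(9) = 1 + max(0, 4) = 5
Height = 5


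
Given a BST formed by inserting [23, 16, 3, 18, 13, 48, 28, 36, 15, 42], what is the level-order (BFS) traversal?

Tree insertion order: [23, 16, 3, 18, 13, 48, 28, 36, 15, 42]
Tree (level-order array): [23, 16, 48, 3, 18, 28, None, None, 13, None, None, None, 36, None, 15, None, 42]
BFS from the root, enqueuing left then right child of each popped node:
  queue [23] -> pop 23, enqueue [16, 48], visited so far: [23]
  queue [16, 48] -> pop 16, enqueue [3, 18], visited so far: [23, 16]
  queue [48, 3, 18] -> pop 48, enqueue [28], visited so far: [23, 16, 48]
  queue [3, 18, 28] -> pop 3, enqueue [13], visited so far: [23, 16, 48, 3]
  queue [18, 28, 13] -> pop 18, enqueue [none], visited so far: [23, 16, 48, 3, 18]
  queue [28, 13] -> pop 28, enqueue [36], visited so far: [23, 16, 48, 3, 18, 28]
  queue [13, 36] -> pop 13, enqueue [15], visited so far: [23, 16, 48, 3, 18, 28, 13]
  queue [36, 15] -> pop 36, enqueue [42], visited so far: [23, 16, 48, 3, 18, 28, 13, 36]
  queue [15, 42] -> pop 15, enqueue [none], visited so far: [23, 16, 48, 3, 18, 28, 13, 36, 15]
  queue [42] -> pop 42, enqueue [none], visited so far: [23, 16, 48, 3, 18, 28, 13, 36, 15, 42]
Result: [23, 16, 48, 3, 18, 28, 13, 36, 15, 42]


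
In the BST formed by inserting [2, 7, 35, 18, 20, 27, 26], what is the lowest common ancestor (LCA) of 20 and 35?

Tree insertion order: [2, 7, 35, 18, 20, 27, 26]
Tree (level-order array): [2, None, 7, None, 35, 18, None, None, 20, None, 27, 26]
In a BST, the LCA of p=20, q=35 is the first node v on the
root-to-leaf path with p <= v <= q (go left if both < v, right if both > v).
Walk from root:
  at 2: both 20 and 35 > 2, go right
  at 7: both 20 and 35 > 7, go right
  at 35: 20 <= 35 <= 35, this is the LCA
LCA = 35


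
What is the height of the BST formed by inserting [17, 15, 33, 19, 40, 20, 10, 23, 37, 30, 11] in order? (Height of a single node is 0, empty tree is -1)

Insertion order: [17, 15, 33, 19, 40, 20, 10, 23, 37, 30, 11]
Tree (level-order array): [17, 15, 33, 10, None, 19, 40, None, 11, None, 20, 37, None, None, None, None, 23, None, None, None, 30]
Compute height bottom-up (empty subtree = -1):
  height(11) = 1 + max(-1, -1) = 0
  height(10) = 1 + max(-1, 0) = 1
  height(15) = 1 + max(1, -1) = 2
  height(30) = 1 + max(-1, -1) = 0
  height(23) = 1 + max(-1, 0) = 1
  height(20) = 1 + max(-1, 1) = 2
  height(19) = 1 + max(-1, 2) = 3
  height(37) = 1 + max(-1, -1) = 0
  height(40) = 1 + max(0, -1) = 1
  height(33) = 1 + max(3, 1) = 4
  height(17) = 1 + max(2, 4) = 5
Height = 5


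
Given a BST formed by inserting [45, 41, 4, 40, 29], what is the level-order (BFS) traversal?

Tree insertion order: [45, 41, 4, 40, 29]
Tree (level-order array): [45, 41, None, 4, None, None, 40, 29]
BFS from the root, enqueuing left then right child of each popped node:
  queue [45] -> pop 45, enqueue [41], visited so far: [45]
  queue [41] -> pop 41, enqueue [4], visited so far: [45, 41]
  queue [4] -> pop 4, enqueue [40], visited so far: [45, 41, 4]
  queue [40] -> pop 40, enqueue [29], visited so far: [45, 41, 4, 40]
  queue [29] -> pop 29, enqueue [none], visited so far: [45, 41, 4, 40, 29]
Result: [45, 41, 4, 40, 29]


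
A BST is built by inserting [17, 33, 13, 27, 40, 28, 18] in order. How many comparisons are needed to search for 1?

Search path for 1: 17 -> 13
Found: False
Comparisons: 2


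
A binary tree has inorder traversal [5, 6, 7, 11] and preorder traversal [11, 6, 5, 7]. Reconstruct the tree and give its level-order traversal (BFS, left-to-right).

Inorder:  [5, 6, 7, 11]
Preorder: [11, 6, 5, 7]
Algorithm: preorder visits root first, so consume preorder in order;
for each root, split the current inorder slice at that value into
left-subtree inorder and right-subtree inorder, then recurse.
Recursive splits:
  root=11; inorder splits into left=[5, 6, 7], right=[]
  root=6; inorder splits into left=[5], right=[7]
  root=5; inorder splits into left=[], right=[]
  root=7; inorder splits into left=[], right=[]
Reconstructed level-order: [11, 6, 5, 7]


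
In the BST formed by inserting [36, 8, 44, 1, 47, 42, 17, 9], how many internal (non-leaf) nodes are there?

Tree built from: [36, 8, 44, 1, 47, 42, 17, 9]
Tree (level-order array): [36, 8, 44, 1, 17, 42, 47, None, None, 9]
Rule: An internal node has at least one child.
Per-node child counts:
  node 36: 2 child(ren)
  node 8: 2 child(ren)
  node 1: 0 child(ren)
  node 17: 1 child(ren)
  node 9: 0 child(ren)
  node 44: 2 child(ren)
  node 42: 0 child(ren)
  node 47: 0 child(ren)
Matching nodes: [36, 8, 17, 44]
Count of internal (non-leaf) nodes: 4


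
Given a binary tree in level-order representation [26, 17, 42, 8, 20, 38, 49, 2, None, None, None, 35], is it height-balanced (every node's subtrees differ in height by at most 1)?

Tree (level-order array): [26, 17, 42, 8, 20, 38, 49, 2, None, None, None, 35]
Definition: a tree is height-balanced if, at every node, |h(left) - h(right)| <= 1 (empty subtree has height -1).
Bottom-up per-node check:
  node 2: h_left=-1, h_right=-1, diff=0 [OK], height=0
  node 8: h_left=0, h_right=-1, diff=1 [OK], height=1
  node 20: h_left=-1, h_right=-1, diff=0 [OK], height=0
  node 17: h_left=1, h_right=0, diff=1 [OK], height=2
  node 35: h_left=-1, h_right=-1, diff=0 [OK], height=0
  node 38: h_left=0, h_right=-1, diff=1 [OK], height=1
  node 49: h_left=-1, h_right=-1, diff=0 [OK], height=0
  node 42: h_left=1, h_right=0, diff=1 [OK], height=2
  node 26: h_left=2, h_right=2, diff=0 [OK], height=3
All nodes satisfy the balance condition.
Result: Balanced


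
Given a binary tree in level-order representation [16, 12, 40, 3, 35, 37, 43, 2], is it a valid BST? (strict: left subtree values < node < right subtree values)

Level-order array: [16, 12, 40, 3, 35, 37, 43, 2]
Validate using subtree bounds (lo, hi): at each node, require lo < value < hi,
then recurse left with hi=value and right with lo=value.
Preorder trace (stopping at first violation):
  at node 16 with bounds (-inf, +inf): OK
  at node 12 with bounds (-inf, 16): OK
  at node 3 with bounds (-inf, 12): OK
  at node 2 with bounds (-inf, 3): OK
  at node 35 with bounds (12, 16): VIOLATION
Node 35 violates its bound: not (12 < 35 < 16).
Result: Not a valid BST


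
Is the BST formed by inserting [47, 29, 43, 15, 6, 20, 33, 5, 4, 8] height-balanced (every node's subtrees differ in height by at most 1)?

Tree (level-order array): [47, 29, None, 15, 43, 6, 20, 33, None, 5, 8, None, None, None, None, 4]
Definition: a tree is height-balanced if, at every node, |h(left) - h(right)| <= 1 (empty subtree has height -1).
Bottom-up per-node check:
  node 4: h_left=-1, h_right=-1, diff=0 [OK], height=0
  node 5: h_left=0, h_right=-1, diff=1 [OK], height=1
  node 8: h_left=-1, h_right=-1, diff=0 [OK], height=0
  node 6: h_left=1, h_right=0, diff=1 [OK], height=2
  node 20: h_left=-1, h_right=-1, diff=0 [OK], height=0
  node 15: h_left=2, h_right=0, diff=2 [FAIL (|2-0|=2 > 1)], height=3
  node 33: h_left=-1, h_right=-1, diff=0 [OK], height=0
  node 43: h_left=0, h_right=-1, diff=1 [OK], height=1
  node 29: h_left=3, h_right=1, diff=2 [FAIL (|3-1|=2 > 1)], height=4
  node 47: h_left=4, h_right=-1, diff=5 [FAIL (|4--1|=5 > 1)], height=5
Node 15 violates the condition: |2 - 0| = 2 > 1.
Result: Not balanced
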